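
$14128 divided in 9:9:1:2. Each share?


Total parts = 9 + 9 + 1 + 2 = 21
Part 1: 14128 × 9/21 = 6054.86
Part 2: 14128 × 9/21 = 6054.86
Part 3: 14128 × 1/21 = 672.76
Part 4: 14128 × 2/21 = 1345.52
= Part 1: $6054.86, Part 2: $6054.86, Part 3: $672.76, Part 4: $1345.52

Part 1: $6054.86, Part 2: $6054.86, Part 3: $672.76, Part 4: $1345.52


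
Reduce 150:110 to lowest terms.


GCD(150, 110) = 10
150/10 : 110/10
= 15:11

15:11


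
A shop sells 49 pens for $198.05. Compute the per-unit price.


Unit rate = total / quantity
= 198.05 / 49
= $4.04 per unit

$4.04 per unit


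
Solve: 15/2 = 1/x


Cross multiply: 15 × x = 2 × 1
15x = 2
x = 2 / 15
= 0.13

0.13


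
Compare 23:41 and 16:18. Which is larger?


23/41 = 0.5610
16/18 = 0.8889
0.5610 < 0.8889, so 23:41 is less
= 16:18

16:18


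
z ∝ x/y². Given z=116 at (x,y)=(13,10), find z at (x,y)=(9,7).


z = k·x/y²
Solve for k using the known point: k = z·y²/x = 116×100/13 = 11600/13 ≈ 892.3077
Now evaluate at x=9, y=7:
z = k × 9 / 49 = (11600 × 9) / (13 × 49) = 104400/637
≈ 163.8932

163.8932


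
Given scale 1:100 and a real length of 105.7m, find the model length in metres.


Model size = real / scale
= 105.7 / 100
= 1.0570 m

1.0570 m


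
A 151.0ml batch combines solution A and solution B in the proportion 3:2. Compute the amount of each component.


Total parts = 3 + 2 = 5
solution A: 151.0 × 3/5 = 90.6ml
solution B: 151.0 × 2/5 = 60.4ml
= 90.6ml and 60.4ml

90.6ml and 60.4ml


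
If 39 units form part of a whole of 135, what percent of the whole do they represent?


Percentage = (part / whole) × 100
= (39 / 135) × 100
≈ 28.89%

28.89%


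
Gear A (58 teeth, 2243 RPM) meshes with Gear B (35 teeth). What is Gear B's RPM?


Gear ratio = 58:35 = 58:35
RPM_B = RPM_A × (teeth_A / teeth_B)
= 2243 × (58/35)
= 3717.0 RPM

3717.0 RPM


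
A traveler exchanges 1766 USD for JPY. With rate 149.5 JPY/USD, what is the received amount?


Amount × rate = 1766 × 149.5
= 264017.00 JPY

264017.00 JPY


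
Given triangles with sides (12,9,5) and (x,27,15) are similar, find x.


Scale factor = 27/9 = 3
Missing side = 12 × 3
= 36.0

36.0


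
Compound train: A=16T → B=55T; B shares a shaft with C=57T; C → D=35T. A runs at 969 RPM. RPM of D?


Stage 1: RPM_B = RPM_A × t_A/t_B = 969 × 16/55 = 15504/55 ≈ 281.89
B and C share a shaft → RPM_C = RPM_B
Stage 2: RPM_D = RPM_C × t_C/t_D = RPM_A × (t_A×t_C)/(t_B×t_D)
Overall ratio = (16×57)/(55×35) = 912/1925
RPM_D = 969 × 912/1925 = 883728/1925
≈ 459.08 RPM

459.08 RPM


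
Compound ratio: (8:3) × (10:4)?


Compound ratio = (8×10) : (3×4)
= 80:12
GCD = 4
= 20:3

20:3


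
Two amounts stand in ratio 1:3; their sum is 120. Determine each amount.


Let A = 1k, B = 3k.
1k + 3k = 120
4k = 120 → k = 120/4 = 30
A = 1×30 = 30, B = 3×30 = 90
= A = 30, B = 90

A = 30, B = 90


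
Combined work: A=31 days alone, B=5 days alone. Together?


Rate of A = 1/31 per day
Rate of B = 1/5 per day
Combined rate = 1/31 + 1/5 = 36/155 ≈ 0.2323 per day
Days = 1 / combined rate = 155/36
≈ 4.31 days

4.31 days


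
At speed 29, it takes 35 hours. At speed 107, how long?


Inverse proportion: x × y = constant
k = 29 × 35 = 1015
y₂ = k / 107 = 1015 / 107
= 9.49

9.49


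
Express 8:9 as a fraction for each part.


Total parts = 8 + 9 = 17
First part: 8/17 = 8/17
Second part: 9/17 = 9/17
= 8/17 and 9/17

8/17 and 9/17


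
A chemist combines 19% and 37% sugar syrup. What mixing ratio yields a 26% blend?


Let x parts of 19% mix with y parts of 37%.
19x + 37y = 26(x + y)
19x + 37y = 26x + 26y
x(19 - 26) = y(26 - 37)
x/y = (37 - 26)/(26 - 19) = 11/7
Simplify: 11:7
= 11:7

11:7


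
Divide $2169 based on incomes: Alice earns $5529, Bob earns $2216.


Total income = 5529 + 2216 = $7745
Alice: $2169 × 5529/7745 = $1548.41
Bob: $2169 × 2216/7745 = $620.59
= Alice: $1548.41, Bob: $620.59

Alice: $1548.41, Bob: $620.59


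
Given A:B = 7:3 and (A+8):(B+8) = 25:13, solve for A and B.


Let A = 7k, B = 3k.
(7k + 8) / (3k + 8) = 25/13
Cross-multiply: 13(7k + 8) = 25(3k + 8)
91k + 104 = 75k + 200
91k - 75k = 200 - 104
16k = 96
k = 96/16 = 6
A = 7×6 = 42, B = 3×6 = 18
= A = 42, B = 18

A = 42, B = 18


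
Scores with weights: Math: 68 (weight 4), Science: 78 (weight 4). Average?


Numerator = 68×4 + 78×4
= 272 + 312
= 584
Total weight = 8
Weighted avg = 584/8
= 73.00

73.00


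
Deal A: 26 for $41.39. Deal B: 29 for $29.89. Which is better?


Deal A: $41.39/26 = $1.5919/unit
Deal B: $29.89/29 = $1.0307/unit
B is cheaper per unit
= Deal B

Deal B


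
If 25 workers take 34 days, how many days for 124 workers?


Inverse proportion: x × y = constant
k = 25 × 34 = 850
y₂ = k / 124 = 850 / 124
= 6.85

6.85


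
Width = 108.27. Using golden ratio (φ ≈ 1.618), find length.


φ = (1 + √5) / 2 ≈ 1.618
Length = width × φ = 108.27 × 1.618 = 175.18086
≈ 175.18

175.18


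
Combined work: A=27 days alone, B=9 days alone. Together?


Rate of A = 1/27 per day
Rate of B = 1/9 per day
Combined rate = 1/27 + 1/9 = 36/243 ≈ 0.1481 per day
Days = 1 / combined rate = 243/36
= 6.75 days

6.75 days


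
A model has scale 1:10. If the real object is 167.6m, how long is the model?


Model size = real / scale
= 167.6 / 10
= 16.7600 m

16.7600 m


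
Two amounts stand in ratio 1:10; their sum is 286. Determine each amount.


Let A = 1k, B = 10k.
1k + 10k = 286
11k = 286 → k = 286/11 = 26
A = 1×26 = 26, B = 10×26 = 260
= A = 26, B = 260

A = 26, B = 260


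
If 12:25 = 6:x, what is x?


Cross multiply: 12 × x = 25 × 6
12x = 150
x = 150 / 12
= 12.50

12.50


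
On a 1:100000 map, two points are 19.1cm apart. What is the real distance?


Real distance = map distance × scale
= 19.1cm × 100000
= 1910000 cm = 19100.0 m
= 19.100 km

19.100 km


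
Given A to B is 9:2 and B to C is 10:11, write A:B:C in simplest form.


Match B: multiply A:B by 10 → 90:20
Multiply B:C by 2 → 20:22
Combined: 90:20:22
GCD = 2
= 45:10:11

45:10:11


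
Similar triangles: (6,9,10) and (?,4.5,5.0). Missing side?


Scale factor = 4.5/9 = 0.5
Missing side = 6 × 0.5
= 3.0

3.0


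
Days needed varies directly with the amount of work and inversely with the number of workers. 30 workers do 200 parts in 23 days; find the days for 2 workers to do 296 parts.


Days ∝ work / workers, so d₂ = d₁ × (m₁/m₂) × (w₂/w₁)
Workers factor (inverse): 30/2 = 15.0000
Work factor (direct): 296/200 = 1.4800
d₂ = 23 × 30/2 × 296/200 = (23 × 30 × 296) / (2 × 200) = 204240/400
= 510.60 days

510.60 days


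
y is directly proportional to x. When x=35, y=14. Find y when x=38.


Direct proportion: y/x = constant
k = 14/35 = 0.4000
y₂ = k × 38 = 14 × 38 / 35 = 532/35
= 15.20

15.20


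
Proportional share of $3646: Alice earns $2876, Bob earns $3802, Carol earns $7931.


Total income = 2876 + 3802 + 7931 = $14609
Alice: $3646 × 2876/14609 = $717.77
Bob: $3646 × 3802/14609 = $948.87
Carol: $3646 × 7931/14609 = $1979.36
= Alice: $717.77, Bob: $948.87, Carol: $1979.36

Alice: $717.77, Bob: $948.87, Carol: $1979.36


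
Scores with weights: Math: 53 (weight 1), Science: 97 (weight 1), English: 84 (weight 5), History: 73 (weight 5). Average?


Numerator = 53×1 + 97×1 + 84×5 + 73×5
= 53 + 97 + 420 + 365
= 935
Total weight = 12
Weighted avg = 935/12
= 77.92

77.92


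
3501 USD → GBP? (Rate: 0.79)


Amount × rate = 3501 × 0.79
= 2765.79 GBP

2765.79 GBP


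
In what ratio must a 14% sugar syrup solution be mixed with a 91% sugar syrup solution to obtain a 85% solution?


Let x parts of 14% mix with y parts of 91%.
14x + 91y = 85(x + y)
14x + 91y = 85x + 85y
x(14 - 85) = y(85 - 91)
x/y = (91 - 85)/(85 - 14) = 6/71
Simplify: 6:71
= 6:71

6:71


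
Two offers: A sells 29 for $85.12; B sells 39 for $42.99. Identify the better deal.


Deal A: $85.12/29 = $2.9352/unit
Deal B: $42.99/39 = $1.1023/unit
B is cheaper per unit
= Deal B

Deal B


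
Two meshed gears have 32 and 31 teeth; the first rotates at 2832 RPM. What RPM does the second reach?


Gear ratio = 32:31 = 32:31
RPM_B = RPM_A × (teeth_A / teeth_B)
= 2832 × (32/31)
= 2923.4 RPM

2923.4 RPM


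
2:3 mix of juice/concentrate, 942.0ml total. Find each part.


Total parts = 2 + 3 = 5
juice: 942.0 × 2/5 = 376.8ml
concentrate: 942.0 × 3/5 = 565.2ml
= 376.8ml and 565.2ml

376.8ml and 565.2ml


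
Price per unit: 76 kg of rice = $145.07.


Unit rate = total / quantity
= 145.07 / 76
= $1.91 per unit

$1.91 per unit


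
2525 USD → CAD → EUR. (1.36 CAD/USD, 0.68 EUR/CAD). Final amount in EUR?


Step 1: 2525 USD × 1.36 = 3434.00 CAD
Step 2: 3434.00 CAD × 0.68 = 2335.12 EUR
Implied rate USD→EUR = 1.36 × 0.68 = 0.9248
= 2335.12 EUR

2335.12 EUR


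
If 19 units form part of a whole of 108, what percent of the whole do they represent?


Percentage = (part / whole) × 100
= (19 / 108) × 100
≈ 17.59%

17.59%


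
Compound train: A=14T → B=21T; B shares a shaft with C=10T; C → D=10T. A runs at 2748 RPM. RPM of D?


Stage 1: RPM_B = RPM_A × t_A/t_B = 2748 × 14/21 = 38472/21 = 1832.00
B and C share a shaft → RPM_C = RPM_B
Stage 2: RPM_D = RPM_C × t_C/t_D = RPM_A × (t_A×t_C)/(t_B×t_D)
Overall ratio = (14×10)/(21×10) = 140/210
RPM_D = 2748 × 140/210 = 384720/210
= 1832.00 RPM

1832.00 RPM


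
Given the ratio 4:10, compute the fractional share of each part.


Total parts = 4 + 10 = 14
First part: 4/14 = 2/7
Second part: 10/14 = 5/7
= 2/7 and 5/7

2/7 and 5/7


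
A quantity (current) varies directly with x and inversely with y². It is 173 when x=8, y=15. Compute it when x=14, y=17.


z = k·x/y²
Solve for k using the known point: k = z·y²/x = 173×225/8 = 38925/8 = 4865.6250
Now evaluate at x=14, y=17:
z = k × 14 / 289 = (38925 × 14) / (8 × 289) = 544950/2312
≈ 235.7050

235.7050


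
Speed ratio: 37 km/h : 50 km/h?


Ratio = 37:50
GCD = 1
Simplified = 37:50
Time ratio (same distance) = 50:37
Speed ratio = 37:50

37:50


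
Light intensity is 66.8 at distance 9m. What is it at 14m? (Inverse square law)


I₁d₁² = I₂d₂²
I₂ = I₁ × (d₁/d₂)²
= 66.8 × (9/14)²
= 66.8 × 81/196
= 5410.8/196
≈ 27.6061

27.6061


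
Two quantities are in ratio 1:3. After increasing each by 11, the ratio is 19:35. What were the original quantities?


Let A = 1k, B = 3k.
(1k + 11) / (3k + 11) = 19/35
Cross-multiply: 35(1k + 11) = 19(3k + 11)
35k + 385 = 57k + 209
35k - 57k = 209 - 385
-22k = -176
k = -176/-22 = 8
A = 1×8 = 8, B = 3×8 = 24
= A = 8, B = 24

A = 8, B = 24


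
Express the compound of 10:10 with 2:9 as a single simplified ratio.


Compound ratio = (10×2) : (10×9)
= 20:90
GCD = 10
= 2:9

2:9


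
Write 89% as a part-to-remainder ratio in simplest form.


89% means 89 parts out of 100; remainder = 11
Part : remainder = 89:11
GCD = 1
= 89:11

89:11


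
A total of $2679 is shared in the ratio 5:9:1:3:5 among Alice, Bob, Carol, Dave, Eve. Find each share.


Total parts = 5 + 9 + 1 + 3 + 5 = 23
Alice: 2679 × 5/23 = 582.39
Bob: 2679 × 9/23 = 1048.30
Carol: 2679 × 1/23 = 116.48
Dave: 2679 × 3/23 = 349.43
Eve: 2679 × 5/23 = 582.39
= Alice: $582.39, Bob: $1048.30, Carol: $116.48, Dave: $349.43, Eve: $582.39

Alice: $582.39, Bob: $1048.30, Carol: $116.48, Dave: $349.43, Eve: $582.39


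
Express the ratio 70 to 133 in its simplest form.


GCD(70, 133) = 7
70/7 : 133/7
= 10:19

10:19


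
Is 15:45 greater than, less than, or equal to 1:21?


15/45 = 0.3333
1/21 = 0.0476
0.3333 > 0.0476, so 15:45 is greater
= greater than

greater than


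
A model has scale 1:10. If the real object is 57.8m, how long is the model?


Model size = real / scale
= 57.8 / 10
= 5.7800 m

5.7800 m


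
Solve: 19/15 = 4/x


Cross multiply: 19 × x = 15 × 4
19x = 60
x = 60 / 19
= 3.16

3.16


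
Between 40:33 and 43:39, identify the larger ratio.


40/33 = 1.2121
43/39 = 1.1026
1.2121 > 1.1026, so 40:33 is greater
= 40:33

40:33


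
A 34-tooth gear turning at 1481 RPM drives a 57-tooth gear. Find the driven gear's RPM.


Gear ratio = 34:57 = 34:57
RPM_B = RPM_A × (teeth_A / teeth_B)
= 1481 × (34/57)
= 883.4 RPM

883.4 RPM


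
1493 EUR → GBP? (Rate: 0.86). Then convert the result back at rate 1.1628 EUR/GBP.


Amount × rate = 1493 × 0.86 = 1283.98 GBP
Round-trip: 1283.98 × 1.1628 = 1493.01 EUR
= 1283.98 GBP, then 1493.01 EUR

1283.98 GBP, then 1493.01 EUR


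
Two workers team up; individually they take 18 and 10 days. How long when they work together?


Rate of A = 1/18 per day
Rate of B = 1/10 per day
Combined rate = 1/18 + 1/10 = 28/180 ≈ 0.1556 per day
Days = 1 / combined rate = 180/28
≈ 6.43 days

6.43 days


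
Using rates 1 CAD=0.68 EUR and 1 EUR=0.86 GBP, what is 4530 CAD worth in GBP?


Step 1: 4530 CAD × 0.68 = 3080.40 EUR
Step 2: 3080.40 EUR × 0.86 = 2649.14 GBP
Implied rate CAD→GBP = 0.68 × 0.86 = 0.5848
= 2649.14 GBP

2649.14 GBP


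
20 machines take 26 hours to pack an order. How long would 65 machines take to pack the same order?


Inverse proportion: x × y = constant
k = 20 × 26 = 520
y₂ = k / 65 = 520 / 65
= 8.00

8.00


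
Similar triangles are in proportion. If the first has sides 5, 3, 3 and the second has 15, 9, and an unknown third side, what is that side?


Scale factor = 15/5 = 3
Missing side = 3 × 3
= 9.0

9.0


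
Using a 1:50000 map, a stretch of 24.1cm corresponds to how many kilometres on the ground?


Real distance = map distance × scale
= 24.1cm × 50000
= 1205000 cm = 12050.0 m
= 12.050 km

12.050 km


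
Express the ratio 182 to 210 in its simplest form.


GCD(182, 210) = 14
182/14 : 210/14
= 13:15

13:15


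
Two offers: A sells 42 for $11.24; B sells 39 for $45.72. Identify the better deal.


Deal A: $11.24/42 = $0.2676/unit
Deal B: $45.72/39 = $1.1723/unit
A is cheaper per unit
= Deal A

Deal A


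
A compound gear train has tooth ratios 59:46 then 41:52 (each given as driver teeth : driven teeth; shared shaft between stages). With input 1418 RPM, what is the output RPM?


Stage 1: RPM_B = RPM_A × t_A/t_B = 1418 × 59/46 = 83662/46 ≈ 1818.74
B and C share a shaft → RPM_C = RPM_B
Stage 2: RPM_D = RPM_C × t_C/t_D = RPM_A × (t_A×t_C)/(t_B×t_D)
Overall ratio = (59×41)/(46×52) = 2419/2392
RPM_D = 1418 × 2419/2392 = 3430142/2392
≈ 1434.01 RPM

1434.01 RPM


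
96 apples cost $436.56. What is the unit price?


Unit rate = total / quantity
= 436.56 / 96
= $4.55 per unit

$4.55 per unit


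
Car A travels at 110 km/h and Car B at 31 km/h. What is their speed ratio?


Ratio = 110:31
GCD = 1
Simplified = 110:31
Time ratio (same distance) = 31:110
Speed ratio = 110:31

110:31


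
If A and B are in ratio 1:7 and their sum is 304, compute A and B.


Let A = 1k, B = 7k.
1k + 7k = 304
8k = 304 → k = 304/8 = 38
A = 1×38 = 38, B = 7×38 = 266
= A = 38, B = 266

A = 38, B = 266


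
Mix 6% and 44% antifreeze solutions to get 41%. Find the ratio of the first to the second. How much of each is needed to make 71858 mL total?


Let x parts of 6% mix with y parts of 44%.
6x + 44y = 41(x + y)
6x + 44y = 41x + 41y
x(6 - 41) = y(41 - 44)
x/y = (44 - 41)/(41 - 6) = 3/35
Simplify: 3:35
Total parts = 38; one part = 71858/38 = 1891.00 mL
6% solution: 3×1891.00 = 5673.00 mL
44% solution: 35×1891.00 = 66185.00 mL
= ratio 3:35; 5673.00 mL and 66185.00 mL

ratio 3:35; 5673.00 mL and 66185.00 mL


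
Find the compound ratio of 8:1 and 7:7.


Compound ratio = (8×7) : (1×7)
= 56:7
GCD = 7
= 8:1

8:1


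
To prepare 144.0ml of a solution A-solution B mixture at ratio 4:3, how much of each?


Total parts = 4 + 3 = 7
solution A: 144.0 × 4/7 = 82.3ml
solution B: 144.0 × 3/7 = 61.7ml
= 82.3ml and 61.7ml

82.3ml and 61.7ml


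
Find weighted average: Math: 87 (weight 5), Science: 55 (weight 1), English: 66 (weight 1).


Numerator = 87×5 + 55×1 + 66×1
= 435 + 55 + 66
= 556
Total weight = 7
Weighted avg = 556/7
= 79.43

79.43


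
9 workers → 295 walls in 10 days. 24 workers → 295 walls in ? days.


Days ∝ work / workers, so d₂ = d₁ × (m₁/m₂) × (w₂/w₁)
Workers factor (inverse): 9/24 = 0.3750
Work factor (direct): 295/295 = 1.0000
d₂ = 10 × 9/24 × 295/295 = (10 × 9 × 295) / (24 × 295) = 26550/7080
= 3.75 days

3.75 days


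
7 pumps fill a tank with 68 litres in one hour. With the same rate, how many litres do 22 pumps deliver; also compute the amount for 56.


Direct proportion: y/x = constant
k = 68/7 ≈ 9.7143
y at x=22: k × 22 = 68 × 22 / 7 = 1496/7 ≈ 213.71
y at x=56: k × 56 = 68 × 56 / 7 = 3808/7 = 544.00
= 213.71 and 544.00

213.71 and 544.00


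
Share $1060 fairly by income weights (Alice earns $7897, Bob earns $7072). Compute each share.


Total income = 7897 + 7072 = $14969
Alice: $1060 × 7897/14969 = $559.21
Bob: $1060 × 7072/14969 = $500.79
= Alice: $559.21, Bob: $500.79

Alice: $559.21, Bob: $500.79


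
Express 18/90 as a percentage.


Percentage = (part / whole) × 100
= (18 / 90) × 100
= 20.00%

20.00%


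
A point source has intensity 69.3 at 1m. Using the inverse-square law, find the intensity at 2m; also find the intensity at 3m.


I₁d₁² = I₂d₂²
I at 2m = 69.3 × (1/2)² = 69.3 × 1/4 = 69.3/4 = 17.3250
I at 3m = 69.3 × (1/3)² = 69.3 × 1/9 = 69.3/9 = 7.7000
= 17.3250 and 7.7000

17.3250 and 7.7000


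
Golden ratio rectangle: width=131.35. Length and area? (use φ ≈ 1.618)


φ = (1 + √5) / 2 ≈ 1.618
Length = width × φ = 131.35 × 1.618 = 212.5243
≈ 212.52
Area = width × length = 131.35 × 212.5243 = 27915.066805 ≈ 27915.07
= Length: 212.52, Area: 27915.07

Length: 212.52, Area: 27915.07


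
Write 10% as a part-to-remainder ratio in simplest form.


10% means 10 parts out of 100; remainder = 90
Part : remainder = 10:90
GCD = 10
= 1:9

1:9


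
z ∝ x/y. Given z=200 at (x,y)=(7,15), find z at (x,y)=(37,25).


z = k·x/y
Solve for k using the known point: k = z·y/x = 200×15/7 = 3000/7 ≈ 428.5714
Now evaluate at x=37, y=25:
z = k × 37 / 25 = (3000 × 37) / (7 × 25) = 111000/175
≈ 634.2857

634.2857


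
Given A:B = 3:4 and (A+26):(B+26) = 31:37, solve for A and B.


Let A = 3k, B = 4k.
(3k + 26) / (4k + 26) = 31/37
Cross-multiply: 37(3k + 26) = 31(4k + 26)
111k + 962 = 124k + 806
111k - 124k = 806 - 962
-13k = -156
k = -156/-13 = 12
A = 3×12 = 36, B = 4×12 = 48
= A = 36, B = 48

A = 36, B = 48


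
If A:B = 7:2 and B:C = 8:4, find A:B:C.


Match B: multiply A:B by 8 → 56:16
Multiply B:C by 2 → 16:8
Combined: 56:16:8
GCD = 8
= 7:2:1

7:2:1


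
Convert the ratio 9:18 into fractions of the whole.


Total parts = 9 + 18 = 27
First part: 9/27 = 1/3
Second part: 18/27 = 2/3
= 1/3 and 2/3

1/3 and 2/3


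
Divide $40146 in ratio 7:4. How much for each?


Total parts = 7 + 4 = 11
Part 1: 40146 × 7/11 = 25547.45
Part 2: 40146 × 4/11 = 14598.55
= Part 1: $25547.45, Part 2: $14598.55

Part 1: $25547.45, Part 2: $14598.55


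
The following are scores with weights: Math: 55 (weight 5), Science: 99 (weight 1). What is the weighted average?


Numerator = 55×5 + 99×1
= 275 + 99
= 374
Total weight = 6
Weighted avg = 374/6
= 62.33

62.33


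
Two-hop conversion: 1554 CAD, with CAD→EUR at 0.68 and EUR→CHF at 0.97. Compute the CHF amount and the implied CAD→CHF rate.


Step 1: 1554 CAD × 0.68 = 1056.72 EUR
Step 2: 1056.72 EUR × 0.97 = 1025.02 CHF
Implied rate CAD→CHF = 0.68 × 0.97 = 0.6596
= 1025.02 CHF; implied rate 0.6596 CHF/CAD

1025.02 CHF; implied rate 0.6596 CHF/CAD


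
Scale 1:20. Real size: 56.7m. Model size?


Model size = real / scale
= 56.7 / 20
= 2.8350 m

2.8350 m


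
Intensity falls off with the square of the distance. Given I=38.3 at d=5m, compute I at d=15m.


I₁d₁² = I₂d₂²
I₂ = I₁ × (d₁/d₂)²
= 38.3 × (5/15)²
= 38.3 × 25/225
= 957.5/225
≈ 4.2556

4.2556


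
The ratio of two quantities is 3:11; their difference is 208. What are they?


Let A = 3k, B = 11k.
11k - 3k = 208
8k = 208 → k = 208/8 = 26
A = 3×26 = 78, B = 11×26 = 286
= A = 78, B = 286

A = 78, B = 286


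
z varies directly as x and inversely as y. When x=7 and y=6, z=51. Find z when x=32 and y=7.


z = k·x/y
Solve for k using the known point: k = z·y/x = 51×6/7 = 306/7 ≈ 43.7143
Now evaluate at x=32, y=7:
z = k × 32 / 7 = (306 × 32) / (7 × 7) = 9792/49
≈ 199.8367

199.8367


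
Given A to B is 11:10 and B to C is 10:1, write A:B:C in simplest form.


Match B: multiply A:B by 10 → 110:100
Multiply B:C by 10 → 100:10
Combined: 110:100:10
GCD = 10
= 11:10:1

11:10:1


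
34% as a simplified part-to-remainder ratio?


34% means 34 parts out of 100; remainder = 66
Part : remainder = 34:66
GCD = 2
= 17:33

17:33


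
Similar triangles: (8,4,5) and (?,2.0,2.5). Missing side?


Scale factor = 2.0/4 = 0.5
Missing side = 8 × 0.5
= 4.0

4.0


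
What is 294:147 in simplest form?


GCD(294, 147) = 147
294/147 : 147/147
= 2:1

2:1


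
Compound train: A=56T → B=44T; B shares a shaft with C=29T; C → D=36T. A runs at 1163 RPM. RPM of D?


Stage 1: RPM_B = RPM_A × t_A/t_B = 1163 × 56/44 = 65128/44 ≈ 1480.18
B and C share a shaft → RPM_C = RPM_B
Stage 2: RPM_D = RPM_C × t_C/t_D = RPM_A × (t_A×t_C)/(t_B×t_D)
Overall ratio = (56×29)/(44×36) = 1624/1584
RPM_D = 1163 × 1624/1584 = 1888712/1584
≈ 1192.37 RPM

1192.37 RPM


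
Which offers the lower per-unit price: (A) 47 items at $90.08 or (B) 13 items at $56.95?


Deal A: $90.08/47 = $1.9166/unit
Deal B: $56.95/13 = $4.3808/unit
A is cheaper per unit
= Deal A

Deal A


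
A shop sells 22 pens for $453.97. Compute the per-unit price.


Unit rate = total / quantity
= 453.97 / 22
= $20.64 per unit

$20.64 per unit


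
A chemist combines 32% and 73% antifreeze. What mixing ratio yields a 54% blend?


Let x parts of 32% mix with y parts of 73%.
32x + 73y = 54(x + y)
32x + 73y = 54x + 54y
x(32 - 54) = y(54 - 73)
x/y = (73 - 54)/(54 - 32) = 19/22
Simplify: 19:22
= 19:22

19:22


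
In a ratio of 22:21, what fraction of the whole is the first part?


Total parts = 22 + 21 = 43
First part: 22/43 = 22/43
= 22/43

22/43


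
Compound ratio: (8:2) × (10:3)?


Compound ratio = (8×10) : (2×3)
= 80:6
GCD = 2
= 40:3

40:3


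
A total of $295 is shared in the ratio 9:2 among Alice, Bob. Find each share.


Total parts = 9 + 2 = 11
Alice: 295 × 9/11 = 241.36
Bob: 295 × 2/11 = 53.64
= Alice: $241.36, Bob: $53.64

Alice: $241.36, Bob: $53.64


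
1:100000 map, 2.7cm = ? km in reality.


Real distance = map distance × scale
= 2.7cm × 100000
= 270000 cm = 2700.0 m
= 2.700 km

2.700 km


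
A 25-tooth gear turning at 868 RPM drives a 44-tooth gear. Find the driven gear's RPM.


Gear ratio = 25:44 = 25:44
RPM_B = RPM_A × (teeth_A / teeth_B)
= 868 × (25/44)
= 493.2 RPM

493.2 RPM


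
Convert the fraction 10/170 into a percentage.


Percentage = (part / whole) × 100
= (10 / 170) × 100
≈ 5.88%

5.88%


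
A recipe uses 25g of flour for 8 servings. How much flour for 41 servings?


Direct proportion: y/x = constant
k = 25/8 = 3.1250
y₂ = k × 41 = 25 × 41 / 8 = 1025/8
≈ 128.13

128.13


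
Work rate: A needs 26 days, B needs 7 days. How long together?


Rate of A = 1/26 per day
Rate of B = 1/7 per day
Combined rate = 1/26 + 1/7 = 33/182 ≈ 0.1813 per day
Days = 1 / combined rate = 182/33
≈ 5.52 days

5.52 days


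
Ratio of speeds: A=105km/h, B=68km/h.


Ratio = 105:68
GCD = 1
Simplified = 105:68
Time ratio (same distance) = 68:105
Speed ratio = 105:68

105:68


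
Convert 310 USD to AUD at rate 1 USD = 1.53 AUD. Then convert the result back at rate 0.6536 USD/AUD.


Amount × rate = 310 × 1.53 = 474.30 AUD
Round-trip: 474.30 × 0.6536 = 310.00 USD
= 474.30 AUD, then 310.00 USD

474.30 AUD, then 310.00 USD


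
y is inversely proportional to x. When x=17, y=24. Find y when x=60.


Inverse proportion: x × y = constant
k = 17 × 24 = 408
y₂ = k / 60 = 408 / 60
= 6.80

6.80


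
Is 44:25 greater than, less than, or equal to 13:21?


44/25 = 1.7600
13/21 = 0.6190
1.7600 > 0.6190, so 44:25 is greater
= greater than

greater than


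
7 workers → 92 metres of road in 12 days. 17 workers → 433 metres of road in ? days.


Days ∝ work / workers, so d₂ = d₁ × (m₁/m₂) × (w₂/w₁)
Workers factor (inverse): 7/17 ≈ 0.4118
Work factor (direct): 433/92 ≈ 4.7065
d₂ = 12 × 7/17 × 433/92 = (12 × 7 × 433) / (17 × 92) = 36372/1564
≈ 23.26 days

23.26 days


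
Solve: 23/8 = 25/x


Cross multiply: 23 × x = 8 × 25
23x = 200
x = 200 / 23
= 8.70

8.70


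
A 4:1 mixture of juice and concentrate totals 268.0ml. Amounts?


Total parts = 4 + 1 = 5
juice: 268.0 × 4/5 = 214.4ml
concentrate: 268.0 × 1/5 = 53.6ml
= 214.4ml and 53.6ml

214.4ml and 53.6ml


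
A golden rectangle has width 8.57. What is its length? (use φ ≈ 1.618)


φ = (1 + √5) / 2 ≈ 1.618
Length = width × φ = 8.57 × 1.618 = 13.86626
≈ 13.87

13.87


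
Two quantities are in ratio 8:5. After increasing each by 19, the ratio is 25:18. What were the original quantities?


Let A = 8k, B = 5k.
(8k + 19) / (5k + 19) = 25/18
Cross-multiply: 18(8k + 19) = 25(5k + 19)
144k + 342 = 125k + 475
144k - 125k = 475 - 342
19k = 133
k = 133/19 = 7
A = 8×7 = 56, B = 5×7 = 35
= A = 56, B = 35

A = 56, B = 35


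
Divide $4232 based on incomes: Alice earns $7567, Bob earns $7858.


Total income = 7567 + 7858 = $15425
Alice: $4232 × 7567/15425 = $2076.08
Bob: $4232 × 7858/15425 = $2155.92
= Alice: $2076.08, Bob: $2155.92

Alice: $2076.08, Bob: $2155.92


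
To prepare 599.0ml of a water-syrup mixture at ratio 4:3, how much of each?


Total parts = 4 + 3 = 7
water: 599.0 × 4/7 = 342.3ml
syrup: 599.0 × 3/7 = 256.7ml
= 342.3ml and 256.7ml

342.3ml and 256.7ml


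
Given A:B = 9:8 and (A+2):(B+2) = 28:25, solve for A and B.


Let A = 9k, B = 8k.
(9k + 2) / (8k + 2) = 28/25
Cross-multiply: 25(9k + 2) = 28(8k + 2)
225k + 50 = 224k + 56
225k - 224k = 56 - 50
1k = 6
k = 6/1 = 6
A = 9×6 = 54, B = 8×6 = 48
= A = 54, B = 48

A = 54, B = 48


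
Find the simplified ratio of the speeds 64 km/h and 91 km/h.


Ratio = 64:91
GCD = 1
Simplified = 64:91
Time ratio (same distance) = 91:64
Speed ratio = 64:91

64:91


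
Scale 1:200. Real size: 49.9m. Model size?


Model size = real / scale
= 49.9 / 200
= 0.2495 m

0.2495 m


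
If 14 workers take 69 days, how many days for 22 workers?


Inverse proportion: x × y = constant
k = 14 × 69 = 966
y₂ = k / 22 = 966 / 22
= 43.91

43.91


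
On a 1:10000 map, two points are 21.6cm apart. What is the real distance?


Real distance = map distance × scale
= 21.6cm × 10000
= 216000 cm = 2160.0 m
= 2.160 km

2.160 km


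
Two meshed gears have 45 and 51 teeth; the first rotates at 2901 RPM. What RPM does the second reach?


Gear ratio = 45:51 = 15:17
RPM_B = RPM_A × (teeth_A / teeth_B)
= 2901 × (45/51)
= 2559.7 RPM

2559.7 RPM


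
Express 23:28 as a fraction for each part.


Total parts = 23 + 28 = 51
First part: 23/51 = 23/51
Second part: 28/51 = 28/51
= 23/51 and 28/51

23/51 and 28/51


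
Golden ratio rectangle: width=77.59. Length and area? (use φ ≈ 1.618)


φ = (1 + √5) / 2 ≈ 1.618
Length = width × φ = 77.59 × 1.618 = 125.54062
≈ 125.54
Area = width × length = 77.59 × 125.54062 = 9740.6967058 ≈ 9740.70
= Length: 125.54, Area: 9740.70

Length: 125.54, Area: 9740.70


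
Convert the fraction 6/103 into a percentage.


Percentage = (part / whole) × 100
= (6 / 103) × 100
≈ 5.83%

5.83%


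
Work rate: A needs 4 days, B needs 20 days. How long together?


Rate of A = 1/4 per day
Rate of B = 1/20 per day
Combined rate = 1/4 + 1/20 = 24/80 = 0.3000 per day
Days = 1 / combined rate = 80/24
≈ 3.33 days

3.33 days


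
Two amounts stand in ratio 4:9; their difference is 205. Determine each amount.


Let A = 4k, B = 9k.
9k - 4k = 205
5k = 205 → k = 205/5 = 41
A = 4×41 = 164, B = 9×41 = 369
= A = 164, B = 369

A = 164, B = 369


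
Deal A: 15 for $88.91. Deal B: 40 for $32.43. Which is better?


Deal A: $88.91/15 = $5.9273/unit
Deal B: $32.43/40 = $0.8108/unit
B is cheaper per unit
= Deal B

Deal B


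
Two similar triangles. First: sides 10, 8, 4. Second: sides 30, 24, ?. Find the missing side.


Scale factor = 30/10 = 3
Missing side = 4 × 3
= 12.0

12.0


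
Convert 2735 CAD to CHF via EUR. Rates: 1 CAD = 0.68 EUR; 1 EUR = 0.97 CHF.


Step 1: 2735 CAD × 0.68 = 1859.80 EUR
Step 2: 1859.80 EUR × 0.97 = 1804.01 CHF
Implied rate CAD→CHF = 0.68 × 0.97 = 0.6596
= 1804.01 CHF

1804.01 CHF


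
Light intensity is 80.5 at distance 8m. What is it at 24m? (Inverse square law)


I₁d₁² = I₂d₂²
I₂ = I₁ × (d₁/d₂)²
= 80.5 × (8/24)²
= 80.5 × 64/576
= 5152/576
≈ 8.9444

8.9444


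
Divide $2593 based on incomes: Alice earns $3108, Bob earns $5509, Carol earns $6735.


Total income = 3108 + 5509 + 6735 = $15352
Alice: $2593 × 3108/15352 = $524.95
Bob: $2593 × 5509/15352 = $930.49
Carol: $2593 × 6735/15352 = $1137.56
= Alice: $524.95, Bob: $930.49, Carol: $1137.56

Alice: $524.95, Bob: $930.49, Carol: $1137.56


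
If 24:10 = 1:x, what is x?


Cross multiply: 24 × x = 10 × 1
24x = 10
x = 10 / 24
= 0.42

0.42


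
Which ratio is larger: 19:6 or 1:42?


19/6 = 3.1667
1/42 = 0.0238
3.1667 > 0.0238, so 19:6 is greater
= 19:6

19:6


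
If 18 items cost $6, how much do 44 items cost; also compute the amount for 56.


Direct proportion: y/x = constant
k = 6/18 ≈ 0.3333
y at x=44: k × 44 = 6 × 44 / 18 = 264/18 ≈ 14.67
y at x=56: k × 56 = 6 × 56 / 18 = 336/18 ≈ 18.67
= 14.67 and 18.67

14.67 and 18.67


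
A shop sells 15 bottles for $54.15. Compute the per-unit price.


Unit rate = total / quantity
= 54.15 / 15
= $3.61 per unit

$3.61 per unit


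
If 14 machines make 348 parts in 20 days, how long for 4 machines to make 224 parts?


Days ∝ work / workers, so d₂ = d₁ × (m₁/m₂) × (w₂/w₁)
Workers factor (inverse): 14/4 = 3.5000
Work factor (direct): 224/348 ≈ 0.6437
d₂ = 20 × 14/4 × 224/348 = (20 × 14 × 224) / (4 × 348) = 62720/1392
≈ 45.06 days

45.06 days


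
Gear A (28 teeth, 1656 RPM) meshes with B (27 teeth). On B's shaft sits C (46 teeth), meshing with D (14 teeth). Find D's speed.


Stage 1: RPM_B = RPM_A × t_A/t_B = 1656 × 28/27 = 46368/27 ≈ 1717.33
B and C share a shaft → RPM_C = RPM_B
Stage 2: RPM_D = RPM_C × t_C/t_D = RPM_A × (t_A×t_C)/(t_B×t_D)
Overall ratio = (28×46)/(27×14) = 1288/378
RPM_D = 1656 × 1288/378 = 2132928/378
≈ 5642.67 RPM

5642.67 RPM


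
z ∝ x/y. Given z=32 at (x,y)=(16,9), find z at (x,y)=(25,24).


z = k·x/y
Solve for k using the known point: k = z·y/x = 32×9/16 = 288/16 = 18.0000
Now evaluate at x=25, y=24:
z = k × 25 / 24 = (288 × 25) / (16 × 24) = 7200/384
= 18.7500

18.7500


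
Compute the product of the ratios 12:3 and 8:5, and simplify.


Compound ratio = (12×8) : (3×5)
= 96:15
GCD = 3
= 32:5

32:5


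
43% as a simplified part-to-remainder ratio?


43% means 43 parts out of 100; remainder = 57
Part : remainder = 43:57
GCD = 1
= 43:57

43:57


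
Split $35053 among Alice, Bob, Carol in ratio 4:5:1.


Total parts = 4 + 5 + 1 = 10
Alice: 35053 × 4/10 = 14021.20
Bob: 35053 × 5/10 = 17526.50
Carol: 35053 × 1/10 = 3505.30
= Alice: $14021.20, Bob: $17526.50, Carol: $3505.30

Alice: $14021.20, Bob: $17526.50, Carol: $3505.30


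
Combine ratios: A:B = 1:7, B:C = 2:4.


Match B: multiply A:B by 2 → 2:14
Multiply B:C by 7 → 14:28
Combined: 2:14:28
GCD = 2
= 1:7:14

1:7:14


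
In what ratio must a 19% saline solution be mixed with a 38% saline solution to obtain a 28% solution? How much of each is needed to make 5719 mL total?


Let x parts of 19% mix with y parts of 38%.
19x + 38y = 28(x + y)
19x + 38y = 28x + 28y
x(19 - 28) = y(28 - 38)
x/y = (38 - 28)/(28 - 19) = 10/9
Simplify: 10:9
Total parts = 19; one part = 5719/19 = 301.00 mL
19% solution: 10×301.00 = 3010.00 mL
38% solution: 9×301.00 = 2709.00 mL
= ratio 10:9; 3010.00 mL and 2709.00 mL

ratio 10:9; 3010.00 mL and 2709.00 mL


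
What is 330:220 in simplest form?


GCD(330, 220) = 110
330/110 : 220/110
= 3:2

3:2


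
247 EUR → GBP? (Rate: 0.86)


Amount × rate = 247 × 0.86
= 212.42 GBP

212.42 GBP


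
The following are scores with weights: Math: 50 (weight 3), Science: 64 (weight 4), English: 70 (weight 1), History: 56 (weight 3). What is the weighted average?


Numerator = 50×3 + 64×4 + 70×1 + 56×3
= 150 + 256 + 70 + 168
= 644
Total weight = 11
Weighted avg = 644/11
= 58.55

58.55


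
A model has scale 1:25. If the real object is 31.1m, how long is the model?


Model size = real / scale
= 31.1 / 25
= 1.2440 m

1.2440 m


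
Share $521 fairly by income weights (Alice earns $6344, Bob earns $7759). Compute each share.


Total income = 6344 + 7759 = $14103
Alice: $521 × 6344/14103 = $234.36
Bob: $521 × 7759/14103 = $286.64
= Alice: $234.36, Bob: $286.64

Alice: $234.36, Bob: $286.64


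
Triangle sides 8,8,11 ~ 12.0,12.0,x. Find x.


Scale factor = 12.0/8 = 1.5
Missing side = 11 × 1.5
= 16.5

16.5


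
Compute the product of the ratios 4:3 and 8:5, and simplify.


Compound ratio = (4×8) : (3×5)
= 32:15
GCD = 1
= 32:15

32:15


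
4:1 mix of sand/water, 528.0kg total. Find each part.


Total parts = 4 + 1 = 5
sand: 528.0 × 4/5 = 422.4kg
water: 528.0 × 1/5 = 105.6kg
= 422.4kg and 105.6kg

422.4kg and 105.6kg


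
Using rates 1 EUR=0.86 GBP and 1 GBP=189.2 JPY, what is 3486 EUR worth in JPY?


Step 1: 3486 EUR × 0.86 = 2997.96 GBP
Step 2: 2997.96 GBP × 189.2 = 567214.03 JPY
Implied rate EUR→JPY = 0.86 × 189.2 = 162.7120
= 567214.03 JPY

567214.03 JPY


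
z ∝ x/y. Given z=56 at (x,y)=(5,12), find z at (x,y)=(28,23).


z = k·x/y
Solve for k using the known point: k = z·y/x = 56×12/5 = 672/5 = 134.4000
Now evaluate at x=28, y=23:
z = k × 28 / 23 = (672 × 28) / (5 × 23) = 18816/115
≈ 163.6174

163.6174


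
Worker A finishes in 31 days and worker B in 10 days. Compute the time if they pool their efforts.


Rate of A = 1/31 per day
Rate of B = 1/10 per day
Combined rate = 1/31 + 1/10 = 41/310 ≈ 0.1323 per day
Days = 1 / combined rate = 310/41
≈ 7.56 days

7.56 days


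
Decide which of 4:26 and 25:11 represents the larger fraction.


4/26 = 0.1538
25/11 = 2.2727
0.1538 < 2.2727, so 4:26 is less
= 25:11

25:11


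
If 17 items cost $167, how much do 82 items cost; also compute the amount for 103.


Direct proportion: y/x = constant
k = 167/17 ≈ 9.8235
y at x=82: k × 82 = 167 × 82 / 17 = 13694/17 ≈ 805.53
y at x=103: k × 103 = 167 × 103 / 17 = 17201/17 ≈ 1011.82
= 805.53 and 1011.82

805.53 and 1011.82


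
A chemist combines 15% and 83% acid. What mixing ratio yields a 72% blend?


Let x parts of 15% mix with y parts of 83%.
15x + 83y = 72(x + y)
15x + 83y = 72x + 72y
x(15 - 72) = y(72 - 83)
x/y = (83 - 72)/(72 - 15) = 11/57
Simplify: 11:57
= 11:57

11:57


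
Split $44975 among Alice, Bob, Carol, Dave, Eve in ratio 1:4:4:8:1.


Total parts = 1 + 4 + 4 + 8 + 1 = 18
Alice: 44975 × 1/18 = 2498.61
Bob: 44975 × 4/18 = 9994.44
Carol: 44975 × 4/18 = 9994.44
Dave: 44975 × 8/18 = 19988.89
Eve: 44975 × 1/18 = 2498.61
= Alice: $2498.61, Bob: $9994.44, Carol: $9994.44, Dave: $19988.89, Eve: $2498.61

Alice: $2498.61, Bob: $9994.44, Carol: $9994.44, Dave: $19988.89, Eve: $2498.61


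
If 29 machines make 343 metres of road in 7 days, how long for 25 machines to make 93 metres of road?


Days ∝ work / workers, so d₂ = d₁ × (m₁/m₂) × (w₂/w₁)
Workers factor (inverse): 29/25 = 1.1600
Work factor (direct): 93/343 ≈ 0.2711
d₂ = 7 × 29/25 × 93/343 = (7 × 29 × 93) / (25 × 343) = 18879/8575
≈ 2.20 days

2.20 days


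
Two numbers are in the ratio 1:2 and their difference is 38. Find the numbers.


Let A = 1k, B = 2k.
2k - 1k = 38
1k = 38 → k = 38/1 = 38
A = 1×38 = 38, B = 2×38 = 76
= A = 38, B = 76

A = 38, B = 76


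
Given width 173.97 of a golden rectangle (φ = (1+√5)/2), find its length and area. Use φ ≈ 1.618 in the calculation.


φ = (1 + √5) / 2 ≈ 1.618
Length = width × φ = 173.97 × 1.618 = 281.48346
≈ 281.48
Area = width × length = 173.97 × 281.48346 = 48969.6775362 ≈ 48969.68
= Length: 281.48, Area: 48969.68

Length: 281.48, Area: 48969.68


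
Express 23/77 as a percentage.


Percentage = (part / whole) × 100
= (23 / 77) × 100
≈ 29.87%

29.87%


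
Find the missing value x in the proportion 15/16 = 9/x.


Cross multiply: 15 × x = 16 × 9
15x = 144
x = 144 / 15
= 9.60

9.60


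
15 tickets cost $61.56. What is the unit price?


Unit rate = total / quantity
= 61.56 / 15
= $4.10 per unit

$4.10 per unit


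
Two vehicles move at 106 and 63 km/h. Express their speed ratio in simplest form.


Ratio = 106:63
GCD = 1
Simplified = 106:63
Time ratio (same distance) = 63:106
Speed ratio = 106:63

106:63


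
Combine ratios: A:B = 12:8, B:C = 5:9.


Match B: multiply A:B by 5 → 60:40
Multiply B:C by 8 → 40:72
Combined: 60:40:72
GCD = 4
= 15:10:18

15:10:18


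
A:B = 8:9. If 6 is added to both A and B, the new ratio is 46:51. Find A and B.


Let A = 8k, B = 9k.
(8k + 6) / (9k + 6) = 46/51
Cross-multiply: 51(8k + 6) = 46(9k + 6)
408k + 306 = 414k + 276
408k - 414k = 276 - 306
-6k = -30
k = -30/-6 = 5
A = 8×5 = 40, B = 9×5 = 45
= A = 40, B = 45

A = 40, B = 45


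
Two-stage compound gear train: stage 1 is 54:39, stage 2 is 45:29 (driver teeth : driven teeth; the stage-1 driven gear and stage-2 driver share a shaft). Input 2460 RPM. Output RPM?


Stage 1: RPM_B = RPM_A × t_A/t_B = 2460 × 54/39 = 132840/39 ≈ 3406.15
B and C share a shaft → RPM_C = RPM_B
Stage 2: RPM_D = RPM_C × t_C/t_D = RPM_A × (t_A×t_C)/(t_B×t_D)
Overall ratio = (54×45)/(39×29) = 2430/1131
RPM_D = 2460 × 2430/1131 = 5977800/1131
≈ 5285.41 RPM

5285.41 RPM


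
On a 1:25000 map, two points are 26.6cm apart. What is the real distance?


Real distance = map distance × scale
= 26.6cm × 25000
= 665000 cm = 6650.0 m
= 6.650 km

6.650 km


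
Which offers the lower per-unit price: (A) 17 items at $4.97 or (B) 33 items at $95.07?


Deal A: $4.97/17 = $0.2924/unit
Deal B: $95.07/33 = $2.8809/unit
A is cheaper per unit
= Deal A

Deal A


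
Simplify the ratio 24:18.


GCD(24, 18) = 6
24/6 : 18/6
= 4:3

4:3


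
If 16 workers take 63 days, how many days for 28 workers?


Inverse proportion: x × y = constant
k = 16 × 63 = 1008
y₂ = k / 28 = 1008 / 28
= 36.00

36.00


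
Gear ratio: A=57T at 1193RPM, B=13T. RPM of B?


Gear ratio = 57:13 = 57:13
RPM_B = RPM_A × (teeth_A / teeth_B)
= 1193 × (57/13)
= 5230.8 RPM

5230.8 RPM


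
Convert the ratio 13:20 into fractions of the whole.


Total parts = 13 + 20 = 33
First part: 13/33 = 13/33
Second part: 20/33 = 20/33
= 13/33 and 20/33

13/33 and 20/33


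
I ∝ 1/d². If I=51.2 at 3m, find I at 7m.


I₁d₁² = I₂d₂²
I₂ = I₁ × (d₁/d₂)²
= 51.2 × (3/7)²
= 51.2 × 9/49
= 460.8/49
≈ 9.4041

9.4041


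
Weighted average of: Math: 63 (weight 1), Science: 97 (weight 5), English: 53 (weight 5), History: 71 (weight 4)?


Numerator = 63×1 + 97×5 + 53×5 + 71×4
= 63 + 485 + 265 + 284
= 1097
Total weight = 15
Weighted avg = 1097/15
= 73.13

73.13
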